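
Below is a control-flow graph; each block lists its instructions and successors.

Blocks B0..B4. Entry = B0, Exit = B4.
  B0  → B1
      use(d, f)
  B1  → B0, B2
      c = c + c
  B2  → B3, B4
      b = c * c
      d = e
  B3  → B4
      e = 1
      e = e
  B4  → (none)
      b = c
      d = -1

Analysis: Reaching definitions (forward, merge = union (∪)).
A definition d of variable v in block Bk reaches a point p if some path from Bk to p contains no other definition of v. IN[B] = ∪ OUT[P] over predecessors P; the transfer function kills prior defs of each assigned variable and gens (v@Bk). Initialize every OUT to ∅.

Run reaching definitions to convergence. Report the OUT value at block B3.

Fixpoint table:
  B0:  IN={c@B1}  OUT={c@B1}
  B1:  IN={c@B1}  OUT={c@B1}
  B2:  IN={c@B1}  OUT={b@B2, c@B1, d@B2}
  B3:  IN={b@B2, c@B1, d@B2}  OUT={b@B2, c@B1, d@B2, e@B3}
  B4:  IN={b@B2, c@B1, d@B2, e@B3}  OUT={b@B4, c@B1, d@B4, e@B3}

Merge at B3: IN[B3] = OUT[B2] = {b@B2, c@B1, d@B2}
Applying B3's transfer function to that IN value gives OUT[B3] (row B3 above).

Answer: {b@B2, c@B1, d@B2, e@B3}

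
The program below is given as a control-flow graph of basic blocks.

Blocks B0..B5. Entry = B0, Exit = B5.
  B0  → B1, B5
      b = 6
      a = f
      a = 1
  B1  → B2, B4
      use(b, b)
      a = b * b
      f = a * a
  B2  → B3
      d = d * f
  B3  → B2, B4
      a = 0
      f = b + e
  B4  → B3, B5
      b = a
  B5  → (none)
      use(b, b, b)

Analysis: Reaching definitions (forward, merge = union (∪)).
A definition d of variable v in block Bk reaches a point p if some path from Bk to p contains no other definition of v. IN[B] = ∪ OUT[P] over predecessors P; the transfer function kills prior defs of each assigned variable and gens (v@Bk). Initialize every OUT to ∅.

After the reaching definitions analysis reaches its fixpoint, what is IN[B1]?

Answer: {a@B0, b@B0}

Trace:
Per-block solution:
  B0:   IN={}   OUT={a@B0, b@B0}
  B1:   IN={a@B0, b@B0}   OUT={a@B1, b@B0, f@B1}
  B2:   IN={a@B1, a@B3, b@B0, b@B4, d@B2, f@B1, f@B3}   OUT={a@B1, a@B3, b@B0, b@B4, d@B2, f@B1, f@B3}
  B3:   IN={a@B1, a@B3, b@B0, b@B4, d@B2, f@B1, f@B3}   OUT={a@B3, b@B0, b@B4, d@B2, f@B3}
  B4:   IN={a@B1, a@B3, b@B0, b@B4, d@B2, f@B1, f@B3}   OUT={a@B1, a@B3, b@B4, d@B2, f@B1, f@B3}
  B5:   IN={a@B0, a@B1, a@B3, b@B0, b@B4, d@B2, f@B1, f@B3}   OUT={a@B0, a@B1, a@B3, b@B0, b@B4, d@B2, f@B1, f@B3}

Merge at B1: IN[B1] = OUT[B0] = {a@B0, b@B0}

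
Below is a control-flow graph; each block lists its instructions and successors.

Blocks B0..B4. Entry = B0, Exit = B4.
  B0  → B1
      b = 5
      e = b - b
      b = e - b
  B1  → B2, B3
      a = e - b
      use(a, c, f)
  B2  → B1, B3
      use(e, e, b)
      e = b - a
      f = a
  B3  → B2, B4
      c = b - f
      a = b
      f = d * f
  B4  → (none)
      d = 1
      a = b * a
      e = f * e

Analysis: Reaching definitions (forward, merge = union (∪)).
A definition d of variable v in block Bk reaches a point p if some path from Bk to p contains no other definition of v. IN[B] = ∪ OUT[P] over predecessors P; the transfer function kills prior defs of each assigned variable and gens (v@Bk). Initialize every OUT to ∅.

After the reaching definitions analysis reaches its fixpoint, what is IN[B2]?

Fixpoint table:
  B0: | IN={} | OUT={b@B0, e@B0}
  B1: | IN={a@B1, a@B3, b@B0, c@B3, e@B0, e@B2, f@B2} | OUT={a@B1, b@B0, c@B3, e@B0, e@B2, f@B2}
  B2: | IN={a@B1, a@B3, b@B0, c@B3, e@B0, e@B2, f@B2, f@B3} | OUT={a@B1, a@B3, b@B0, c@B3, e@B2, f@B2}
  B3: | IN={a@B1, a@B3, b@B0, c@B3, e@B0, e@B2, f@B2} | OUT={a@B3, b@B0, c@B3, e@B0, e@B2, f@B3}
  B4: | IN={a@B3, b@B0, c@B3, e@B0, e@B2, f@B3} | OUT={a@B4, b@B0, c@B3, d@B4, e@B4, f@B3}

Merge at B2: IN[B2] = OUT[B1] ⊔ OUT[B3] = {a@B1, a@B3, b@B0, c@B3, e@B0, e@B2, f@B2, f@B3}

Answer: {a@B1, a@B3, b@B0, c@B3, e@B0, e@B2, f@B2, f@B3}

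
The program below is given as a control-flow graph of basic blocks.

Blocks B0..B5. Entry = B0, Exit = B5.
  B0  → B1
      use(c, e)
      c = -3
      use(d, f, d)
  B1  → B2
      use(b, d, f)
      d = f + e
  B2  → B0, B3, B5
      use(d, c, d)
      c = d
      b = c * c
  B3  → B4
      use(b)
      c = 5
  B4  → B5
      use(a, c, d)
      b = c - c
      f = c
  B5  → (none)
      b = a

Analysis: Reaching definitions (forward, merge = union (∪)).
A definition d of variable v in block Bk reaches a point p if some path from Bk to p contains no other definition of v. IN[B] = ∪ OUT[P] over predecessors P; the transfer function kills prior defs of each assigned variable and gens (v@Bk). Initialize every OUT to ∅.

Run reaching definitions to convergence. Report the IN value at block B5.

Fixpoint table:
  B0:   IN={b@B2, c@B2, d@B1}   OUT={b@B2, c@B0, d@B1}
  B1:   IN={b@B2, c@B0, d@B1}   OUT={b@B2, c@B0, d@B1}
  B2:   IN={b@B2, c@B0, d@B1}   OUT={b@B2, c@B2, d@B1}
  B3:   IN={b@B2, c@B2, d@B1}   OUT={b@B2, c@B3, d@B1}
  B4:   IN={b@B2, c@B3, d@B1}   OUT={b@B4, c@B3, d@B1, f@B4}
  B5:   IN={b@B2, b@B4, c@B2, c@B3, d@B1, f@B4}   OUT={b@B5, c@B2, c@B3, d@B1, f@B4}

Merge at B5: IN[B5] = OUT[B2] ⊔ OUT[B4] = {b@B2, b@B4, c@B2, c@B3, d@B1, f@B4}

Answer: {b@B2, b@B4, c@B2, c@B3, d@B1, f@B4}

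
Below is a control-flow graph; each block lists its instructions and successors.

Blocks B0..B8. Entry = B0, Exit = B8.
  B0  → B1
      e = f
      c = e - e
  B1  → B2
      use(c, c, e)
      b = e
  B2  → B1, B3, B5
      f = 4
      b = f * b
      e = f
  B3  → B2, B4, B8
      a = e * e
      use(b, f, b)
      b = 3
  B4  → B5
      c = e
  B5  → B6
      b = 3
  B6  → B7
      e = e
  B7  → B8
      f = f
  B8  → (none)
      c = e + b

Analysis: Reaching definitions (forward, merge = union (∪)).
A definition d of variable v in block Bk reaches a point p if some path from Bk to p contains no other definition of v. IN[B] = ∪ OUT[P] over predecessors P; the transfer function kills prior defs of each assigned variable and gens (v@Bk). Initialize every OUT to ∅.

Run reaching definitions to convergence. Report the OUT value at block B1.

Per-block solution:
  B0:  IN={}  OUT={c@B0, e@B0}
  B1:  IN={a@B3, b@B2, c@B0, e@B0, e@B2, f@B2}  OUT={a@B3, b@B1, c@B0, e@B0, e@B2, f@B2}
  B2:  IN={a@B3, b@B1, b@B3, c@B0, e@B0, e@B2, f@B2}  OUT={a@B3, b@B2, c@B0, e@B2, f@B2}
  B3:  IN={a@B3, b@B2, c@B0, e@B2, f@B2}  OUT={a@B3, b@B3, c@B0, e@B2, f@B2}
  B4:  IN={a@B3, b@B3, c@B0, e@B2, f@B2}  OUT={a@B3, b@B3, c@B4, e@B2, f@B2}
  B5:  IN={a@B3, b@B2, b@B3, c@B0, c@B4, e@B2, f@B2}  OUT={a@B3, b@B5, c@B0, c@B4, e@B2, f@B2}
  B6:  IN={a@B3, b@B5, c@B0, c@B4, e@B2, f@B2}  OUT={a@B3, b@B5, c@B0, c@B4, e@B6, f@B2}
  B7:  IN={a@B3, b@B5, c@B0, c@B4, e@B6, f@B2}  OUT={a@B3, b@B5, c@B0, c@B4, e@B6, f@B7}
  B8:  IN={a@B3, b@B3, b@B5, c@B0, c@B4, e@B2, e@B6, f@B2, f@B7}  OUT={a@B3, b@B3, b@B5, c@B8, e@B2, e@B6, f@B2, f@B7}

Merge at B1: IN[B1] = OUT[B0] ⊔ OUT[B2] = {a@B3, b@B2, c@B0, e@B0, e@B2, f@B2}
Applying B1's transfer function to that IN value gives OUT[B1] (row B1 above).

Answer: {a@B3, b@B1, c@B0, e@B0, e@B2, f@B2}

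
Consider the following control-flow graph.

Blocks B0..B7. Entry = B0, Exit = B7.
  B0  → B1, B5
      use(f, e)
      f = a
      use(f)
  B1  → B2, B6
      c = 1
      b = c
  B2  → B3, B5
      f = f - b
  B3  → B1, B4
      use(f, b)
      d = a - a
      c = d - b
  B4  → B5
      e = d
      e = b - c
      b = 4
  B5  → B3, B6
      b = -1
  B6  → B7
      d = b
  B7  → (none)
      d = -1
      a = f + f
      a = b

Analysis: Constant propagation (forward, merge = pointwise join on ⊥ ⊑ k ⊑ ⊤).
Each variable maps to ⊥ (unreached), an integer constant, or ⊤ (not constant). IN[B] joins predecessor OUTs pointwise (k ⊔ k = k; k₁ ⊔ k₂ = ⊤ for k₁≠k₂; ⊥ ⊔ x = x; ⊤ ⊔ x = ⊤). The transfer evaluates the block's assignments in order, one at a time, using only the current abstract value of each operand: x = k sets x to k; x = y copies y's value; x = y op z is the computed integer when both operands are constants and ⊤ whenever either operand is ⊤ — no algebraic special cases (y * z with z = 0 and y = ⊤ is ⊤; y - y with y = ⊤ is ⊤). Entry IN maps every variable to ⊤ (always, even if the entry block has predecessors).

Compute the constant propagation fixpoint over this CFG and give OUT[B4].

Answer: {a: ⊤, b: 4, c: ⊤, d: ⊤, e: ⊤, f: ⊤}

Working:
Fixpoint table:
  B0:   IN=(all ⊤)   OUT=(all ⊤)
  B1:   IN=(all ⊤)   OUT={b:1, c:1; rest ⊤}
  B2:   IN={b:1, c:1; rest ⊤}   OUT={b:1, c:1; rest ⊤}
  B3:   IN=(all ⊤)   OUT=(all ⊤)
  B4:   IN=(all ⊤)   OUT={b:4; rest ⊤}
  B5:   IN=(all ⊤)   OUT={b:-1; rest ⊤}
  B6:   IN=(all ⊤)   OUT=(all ⊤)
  B7:   IN=(all ⊤)   OUT={d:-1; rest ⊤}

Merge at B4: IN[B4] = OUT[B3] = {a: ⊤, b: ⊤, c: ⊤, d: ⊤, e: ⊤, f: ⊤}
Applying B4's transfer function to that IN value gives OUT[B4] (row B4 above).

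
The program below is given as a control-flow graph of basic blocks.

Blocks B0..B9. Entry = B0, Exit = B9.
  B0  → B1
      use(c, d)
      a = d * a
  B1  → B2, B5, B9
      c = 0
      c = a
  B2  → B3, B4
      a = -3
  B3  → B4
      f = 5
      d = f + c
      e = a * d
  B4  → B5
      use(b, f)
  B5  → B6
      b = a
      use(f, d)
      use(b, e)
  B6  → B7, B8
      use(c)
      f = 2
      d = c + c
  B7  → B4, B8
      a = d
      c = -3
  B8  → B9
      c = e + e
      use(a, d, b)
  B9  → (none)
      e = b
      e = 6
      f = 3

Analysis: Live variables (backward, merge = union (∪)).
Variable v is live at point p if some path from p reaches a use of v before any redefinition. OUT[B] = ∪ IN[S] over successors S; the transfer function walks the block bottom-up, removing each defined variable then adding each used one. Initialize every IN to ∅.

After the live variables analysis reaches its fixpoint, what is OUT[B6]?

Answer: {a, b, d, e, f}

Working:
Fixpoint table:
  B0:  IN={a, b, c, d, e, f}  OUT={a, b, d, e, f}
  B1:  IN={a, b, d, e, f}  OUT={a, b, c, d, e, f}
  B2:  IN={b, c, d, e, f}  OUT={a, b, c, d, e, f}
  B3:  IN={a, b, c}  OUT={a, b, c, d, e, f}
  B4:  IN={a, b, c, d, e, f}  OUT={a, c, d, e, f}
  B5:  IN={a, c, d, e, f}  OUT={a, b, c, e}
  B6:  IN={a, b, c, e}  OUT={a, b, d, e, f}
  B7:  IN={b, d, e, f}  OUT={a, b, c, d, e, f}
  B8:  IN={a, b, d, e}  OUT={b}
  B9:  IN={b}  OUT={}

Merge at B6: OUT[B6] = IN[B7] ⊔ IN[B8] = {a, b, d, e, f}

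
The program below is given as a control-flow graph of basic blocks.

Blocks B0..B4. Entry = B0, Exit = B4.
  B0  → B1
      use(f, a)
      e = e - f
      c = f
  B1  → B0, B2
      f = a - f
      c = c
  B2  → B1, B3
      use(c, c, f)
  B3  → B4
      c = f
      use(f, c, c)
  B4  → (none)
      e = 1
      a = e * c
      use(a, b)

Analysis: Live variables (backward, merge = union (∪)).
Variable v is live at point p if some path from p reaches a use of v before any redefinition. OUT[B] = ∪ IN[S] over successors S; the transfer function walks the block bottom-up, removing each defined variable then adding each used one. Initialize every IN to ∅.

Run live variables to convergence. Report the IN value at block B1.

Fixpoint table:
  B0:   IN={a, b, e, f}   OUT={a, b, c, e, f}
  B1:   IN={a, b, c, e, f}   OUT={a, b, c, e, f}
  B2:   IN={a, b, c, e, f}   OUT={a, b, c, e, f}
  B3:   IN={b, f}   OUT={b, c}
  B4:   IN={b, c}   OUT={}

Merge at B1: OUT[B1] = IN[B0] ⊔ IN[B2] = {a, b, c, e, f}
Applying B1's transfer function to that OUT value gives IN[B1] (row B1 above).

Answer: {a, b, c, e, f}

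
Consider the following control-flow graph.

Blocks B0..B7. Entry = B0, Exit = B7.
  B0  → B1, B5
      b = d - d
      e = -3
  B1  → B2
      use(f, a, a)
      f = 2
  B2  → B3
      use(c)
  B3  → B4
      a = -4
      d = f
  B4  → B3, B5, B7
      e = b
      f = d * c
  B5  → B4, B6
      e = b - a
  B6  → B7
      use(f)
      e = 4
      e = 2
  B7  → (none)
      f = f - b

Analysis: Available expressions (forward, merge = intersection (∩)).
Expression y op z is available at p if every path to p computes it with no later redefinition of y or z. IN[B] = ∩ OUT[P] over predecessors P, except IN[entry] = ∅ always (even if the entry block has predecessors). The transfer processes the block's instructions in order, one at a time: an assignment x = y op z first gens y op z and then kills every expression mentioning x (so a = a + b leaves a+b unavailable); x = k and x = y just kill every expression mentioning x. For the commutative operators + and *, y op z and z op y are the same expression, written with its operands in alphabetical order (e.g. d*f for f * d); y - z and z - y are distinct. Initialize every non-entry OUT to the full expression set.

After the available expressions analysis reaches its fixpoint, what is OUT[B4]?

Answer: {c*d}

Working:
Per-block solution:
  B0: | IN={} | OUT={d-d}
  B1: | IN={d-d} | OUT={d-d}
  B2: | IN={d-d} | OUT={d-d}
  B3: | IN={} | OUT={}
  B4: | IN={} | OUT={c*d}
  B5: | IN={} | OUT={b-a}
  B6: | IN={b-a} | OUT={b-a}
  B7: | IN={} | OUT={}

Merge at B4: IN[B4] = OUT[B3] ∩ OUT[B5] = {}
Applying B4's transfer function to that IN value gives OUT[B4] (row B4 above).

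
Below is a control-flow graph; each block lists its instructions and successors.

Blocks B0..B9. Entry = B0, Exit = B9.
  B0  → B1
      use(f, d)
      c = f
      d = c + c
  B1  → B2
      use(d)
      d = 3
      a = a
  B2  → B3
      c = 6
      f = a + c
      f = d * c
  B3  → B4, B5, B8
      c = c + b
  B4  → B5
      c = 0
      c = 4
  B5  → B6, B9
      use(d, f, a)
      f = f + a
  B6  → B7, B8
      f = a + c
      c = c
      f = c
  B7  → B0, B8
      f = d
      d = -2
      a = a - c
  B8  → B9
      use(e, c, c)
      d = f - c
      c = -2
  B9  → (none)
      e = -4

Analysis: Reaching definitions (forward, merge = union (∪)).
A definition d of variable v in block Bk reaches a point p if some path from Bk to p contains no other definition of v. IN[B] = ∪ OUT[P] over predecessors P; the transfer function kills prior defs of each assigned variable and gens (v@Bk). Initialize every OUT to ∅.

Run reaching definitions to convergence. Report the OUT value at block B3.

Answer: {a@B1, c@B3, d@B1, f@B2}

Working:
Converged values:
  B0:  IN={a@B7, c@B6, d@B7, f@B7}  OUT={a@B7, c@B0, d@B0, f@B7}
  B1:  IN={a@B7, c@B0, d@B0, f@B7}  OUT={a@B1, c@B0, d@B1, f@B7}
  B2:  IN={a@B1, c@B0, d@B1, f@B7}  OUT={a@B1, c@B2, d@B1, f@B2}
  B3:  IN={a@B1, c@B2, d@B1, f@B2}  OUT={a@B1, c@B3, d@B1, f@B2}
  B4:  IN={a@B1, c@B3, d@B1, f@B2}  OUT={a@B1, c@B4, d@B1, f@B2}
  B5:  IN={a@B1, c@B3, c@B4, d@B1, f@B2}  OUT={a@B1, c@B3, c@B4, d@B1, f@B5}
  B6:  IN={a@B1, c@B3, c@B4, d@B1, f@B5}  OUT={a@B1, c@B6, d@B1, f@B6}
  B7:  IN={a@B1, c@B6, d@B1, f@B6}  OUT={a@B7, c@B6, d@B7, f@B7}
  B8:  IN={a@B1, a@B7, c@B3, c@B6, d@B1, d@B7, f@B2, f@B6, f@B7}  OUT={a@B1, a@B7, c@B8, d@B8, f@B2, f@B6, f@B7}
  B9:  IN={a@B1, a@B7, c@B3, c@B4, c@B8, d@B1, d@B8, f@B2, f@B5, f@B6, f@B7}  OUT={a@B1, a@B7, c@B3, c@B4, c@B8, d@B1, d@B8, e@B9, f@B2, f@B5, f@B6, f@B7}

Merge at B3: IN[B3] = OUT[B2] = {a@B1, c@B2, d@B1, f@B2}
Applying B3's transfer function to that IN value gives OUT[B3] (row B3 above).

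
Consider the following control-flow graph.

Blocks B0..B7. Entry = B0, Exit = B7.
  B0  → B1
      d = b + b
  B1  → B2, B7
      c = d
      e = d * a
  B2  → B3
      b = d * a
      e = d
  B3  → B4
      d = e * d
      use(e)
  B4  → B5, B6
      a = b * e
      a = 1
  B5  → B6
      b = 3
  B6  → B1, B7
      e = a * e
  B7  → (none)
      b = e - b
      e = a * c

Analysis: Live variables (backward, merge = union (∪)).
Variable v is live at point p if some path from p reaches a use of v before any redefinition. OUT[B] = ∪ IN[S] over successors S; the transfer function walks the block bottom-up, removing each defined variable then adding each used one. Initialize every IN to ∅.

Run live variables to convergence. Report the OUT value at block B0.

Per-block solution:
  B0:  IN={a, b}  OUT={a, b, d}
  B1:  IN={a, b, d}  OUT={a, b, c, d, e}
  B2:  IN={a, c, d}  OUT={b, c, d, e}
  B3:  IN={b, c, d, e}  OUT={b, c, d, e}
  B4:  IN={b, c, d, e}  OUT={a, b, c, d, e}
  B5:  IN={a, c, d, e}  OUT={a, b, c, d, e}
  B6:  IN={a, b, c, d, e}  OUT={a, b, c, d, e}
  B7:  IN={a, b, c, e}  OUT={}

Merge at B0: OUT[B0] = IN[B1] = {a, b, d}

Answer: {a, b, d}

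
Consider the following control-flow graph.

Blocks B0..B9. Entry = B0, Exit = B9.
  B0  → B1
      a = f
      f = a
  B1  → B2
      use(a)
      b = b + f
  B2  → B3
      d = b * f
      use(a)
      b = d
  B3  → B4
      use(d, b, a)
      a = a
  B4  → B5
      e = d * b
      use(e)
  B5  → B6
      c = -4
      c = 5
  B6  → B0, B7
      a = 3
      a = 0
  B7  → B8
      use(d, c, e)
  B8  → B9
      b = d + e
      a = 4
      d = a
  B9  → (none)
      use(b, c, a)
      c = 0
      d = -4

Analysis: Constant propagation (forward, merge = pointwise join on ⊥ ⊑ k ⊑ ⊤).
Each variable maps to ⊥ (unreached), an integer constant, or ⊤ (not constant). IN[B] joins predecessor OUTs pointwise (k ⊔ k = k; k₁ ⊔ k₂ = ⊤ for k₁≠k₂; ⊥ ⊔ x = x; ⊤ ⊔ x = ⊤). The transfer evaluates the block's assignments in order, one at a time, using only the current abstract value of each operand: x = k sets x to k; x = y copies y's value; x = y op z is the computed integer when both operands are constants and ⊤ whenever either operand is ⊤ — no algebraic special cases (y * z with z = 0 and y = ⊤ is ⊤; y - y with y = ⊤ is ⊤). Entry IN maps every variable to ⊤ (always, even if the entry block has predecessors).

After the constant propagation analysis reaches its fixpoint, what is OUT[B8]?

Converged values:
  B0:   IN=(all ⊤)   OUT=(all ⊤)
  B1:   IN=(all ⊤)   OUT=(all ⊤)
  B2:   IN=(all ⊤)   OUT=(all ⊤)
  B3:   IN=(all ⊤)   OUT=(all ⊤)
  B4:   IN=(all ⊤)   OUT=(all ⊤)
  B5:   IN=(all ⊤)   OUT={c:5; rest ⊤}
  B6:   IN={c:5; rest ⊤}   OUT={a:0, c:5; rest ⊤}
  B7:   IN={a:0, c:5; rest ⊤}   OUT={a:0, c:5; rest ⊤}
  B8:   IN={a:0, c:5; rest ⊤}   OUT={a:4, c:5, d:4; rest ⊤}
  B9:   IN={a:4, c:5, d:4; rest ⊤}   OUT={a:4, c:0, d:-4; rest ⊤}

Merge at B8: IN[B8] = OUT[B7] = {a: 0, b: ⊤, c: 5, d: ⊤, e: ⊤, f: ⊤}
Applying B8's transfer function to that IN value gives OUT[B8] (row B8 above).

Answer: {a: 4, b: ⊤, c: 5, d: 4, e: ⊤, f: ⊤}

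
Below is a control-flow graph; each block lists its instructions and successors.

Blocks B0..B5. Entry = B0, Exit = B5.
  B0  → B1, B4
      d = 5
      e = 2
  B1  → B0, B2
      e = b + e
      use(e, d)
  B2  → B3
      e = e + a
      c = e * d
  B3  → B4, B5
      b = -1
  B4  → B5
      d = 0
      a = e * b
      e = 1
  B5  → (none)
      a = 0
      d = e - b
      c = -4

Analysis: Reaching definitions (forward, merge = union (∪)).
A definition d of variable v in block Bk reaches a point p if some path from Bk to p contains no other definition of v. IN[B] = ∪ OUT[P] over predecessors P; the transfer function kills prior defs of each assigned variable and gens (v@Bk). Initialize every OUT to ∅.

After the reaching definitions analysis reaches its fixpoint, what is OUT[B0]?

Converged values:
  B0:  IN={d@B0, e@B1}  OUT={d@B0, e@B0}
  B1:  IN={d@B0, e@B0}  OUT={d@B0, e@B1}
  B2:  IN={d@B0, e@B1}  OUT={c@B2, d@B0, e@B2}
  B3:  IN={c@B2, d@B0, e@B2}  OUT={b@B3, c@B2, d@B0, e@B2}
  B4:  IN={b@B3, c@B2, d@B0, e@B0, e@B2}  OUT={a@B4, b@B3, c@B2, d@B4, e@B4}
  B5:  IN={a@B4, b@B3, c@B2, d@B0, d@B4, e@B2, e@B4}  OUT={a@B5, b@B3, c@B5, d@B5, e@B2, e@B4}

Merge at B0 (entry node, so the boundary value {} is joined with the incoming edge(s)): IN[B0] = {} ⊔ OUT[B1] = {d@B0, e@B1}
Applying B0's transfer function to that IN value gives OUT[B0] (row B0 above).

Answer: {d@B0, e@B0}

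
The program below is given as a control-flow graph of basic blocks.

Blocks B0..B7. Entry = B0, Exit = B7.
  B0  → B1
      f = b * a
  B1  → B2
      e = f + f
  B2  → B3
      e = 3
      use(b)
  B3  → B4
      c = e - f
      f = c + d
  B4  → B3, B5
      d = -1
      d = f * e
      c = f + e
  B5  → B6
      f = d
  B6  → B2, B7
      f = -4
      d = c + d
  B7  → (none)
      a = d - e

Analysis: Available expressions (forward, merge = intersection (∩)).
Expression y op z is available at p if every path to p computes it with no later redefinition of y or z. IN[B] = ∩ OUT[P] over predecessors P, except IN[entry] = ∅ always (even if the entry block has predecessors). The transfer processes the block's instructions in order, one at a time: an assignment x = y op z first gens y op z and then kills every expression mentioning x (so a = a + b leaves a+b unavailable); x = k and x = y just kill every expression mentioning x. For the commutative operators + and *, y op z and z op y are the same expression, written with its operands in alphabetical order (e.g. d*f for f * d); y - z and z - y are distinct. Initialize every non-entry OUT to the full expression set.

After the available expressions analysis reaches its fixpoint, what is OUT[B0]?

Converged values:
  B0:   IN={}   OUT={a*b}
  B1:   IN={a*b}   OUT={a*b, f+f}
  B2:   IN={a*b}   OUT={a*b}
  B3:   IN={a*b}   OUT={a*b, c+d}
  B4:   IN={a*b, c+d}   OUT={a*b, e*f, e+f}
  B5:   IN={a*b, e*f, e+f}   OUT={a*b}
  B6:   IN={a*b}   OUT={a*b}
  B7:   IN={a*b}   OUT={d-e}

B0 is the boundary node: IN[B0] = {}
Applying B0's transfer function to that IN value gives OUT[B0] (row B0 above).

Answer: {a*b}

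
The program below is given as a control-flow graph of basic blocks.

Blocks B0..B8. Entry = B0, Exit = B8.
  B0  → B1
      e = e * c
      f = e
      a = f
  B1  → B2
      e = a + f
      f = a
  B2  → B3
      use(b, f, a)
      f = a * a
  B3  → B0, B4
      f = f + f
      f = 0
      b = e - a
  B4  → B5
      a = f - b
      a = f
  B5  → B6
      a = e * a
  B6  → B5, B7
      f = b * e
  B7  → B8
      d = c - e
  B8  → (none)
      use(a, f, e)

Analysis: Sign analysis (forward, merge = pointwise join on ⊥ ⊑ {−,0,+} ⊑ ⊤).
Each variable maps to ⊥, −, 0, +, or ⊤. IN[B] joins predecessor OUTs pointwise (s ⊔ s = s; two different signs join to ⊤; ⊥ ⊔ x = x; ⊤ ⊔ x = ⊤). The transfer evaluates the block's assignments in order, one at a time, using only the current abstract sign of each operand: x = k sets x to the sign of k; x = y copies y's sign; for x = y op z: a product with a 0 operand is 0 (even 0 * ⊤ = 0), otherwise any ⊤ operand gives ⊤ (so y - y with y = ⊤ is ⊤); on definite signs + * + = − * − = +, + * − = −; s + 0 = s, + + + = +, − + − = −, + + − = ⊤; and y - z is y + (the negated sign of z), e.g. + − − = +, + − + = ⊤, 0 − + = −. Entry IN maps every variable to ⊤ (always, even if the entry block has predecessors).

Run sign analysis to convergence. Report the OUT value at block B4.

Answer: {a: 0, b: ⊤, c: ⊤, d: ⊤, e: ⊤, f: 0}

Working:
Per-block solution:
  B0:   IN=(all ⊤)   OUT=(all ⊤)
  B1:   IN=(all ⊤)   OUT=(all ⊤)
  B2:   IN=(all ⊤)   OUT=(all ⊤)
  B3:   IN=(all ⊤)   OUT={f:0; rest ⊤}
  B4:   IN={f:0; rest ⊤}   OUT={a:0, f:0; rest ⊤}
  B5:   IN={a:0; rest ⊤}   OUT={a:0; rest ⊤}
  B6:   IN={a:0; rest ⊤}   OUT={a:0; rest ⊤}
  B7:   IN={a:0; rest ⊤}   OUT={a:0; rest ⊤}
  B8:   IN={a:0; rest ⊤}   OUT={a:0; rest ⊤}

Merge at B4: IN[B4] = OUT[B3] = {a: ⊤, b: ⊤, c: ⊤, d: ⊤, e: ⊤, f: 0}
Applying B4's transfer function to that IN value gives OUT[B4] (row B4 above).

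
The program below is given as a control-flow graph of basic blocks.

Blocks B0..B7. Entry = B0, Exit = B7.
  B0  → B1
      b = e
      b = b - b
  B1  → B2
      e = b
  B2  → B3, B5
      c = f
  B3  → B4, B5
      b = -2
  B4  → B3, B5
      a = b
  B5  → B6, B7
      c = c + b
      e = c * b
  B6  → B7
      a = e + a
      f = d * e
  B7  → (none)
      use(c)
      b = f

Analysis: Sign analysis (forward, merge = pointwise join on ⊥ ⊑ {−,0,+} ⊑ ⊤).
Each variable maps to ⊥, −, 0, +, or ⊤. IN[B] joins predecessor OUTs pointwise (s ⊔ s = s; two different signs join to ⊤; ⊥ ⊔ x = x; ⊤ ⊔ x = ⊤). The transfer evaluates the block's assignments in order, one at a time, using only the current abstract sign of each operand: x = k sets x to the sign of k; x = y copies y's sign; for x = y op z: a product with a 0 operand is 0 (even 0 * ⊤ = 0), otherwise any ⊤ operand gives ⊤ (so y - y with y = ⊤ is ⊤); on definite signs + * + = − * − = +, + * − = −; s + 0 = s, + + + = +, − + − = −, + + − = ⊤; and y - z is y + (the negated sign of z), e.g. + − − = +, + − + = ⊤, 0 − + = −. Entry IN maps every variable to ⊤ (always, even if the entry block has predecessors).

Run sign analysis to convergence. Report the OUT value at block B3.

Per-block solution:
  B0: | IN=(all ⊤) | OUT=(all ⊤)
  B1: | IN=(all ⊤) | OUT=(all ⊤)
  B2: | IN=(all ⊤) | OUT=(all ⊤)
  B3: | IN=(all ⊤) | OUT={b:-; rest ⊤}
  B4: | IN={b:-; rest ⊤} | OUT={a:-, b:-; rest ⊤}
  B5: | IN=(all ⊤) | OUT=(all ⊤)
  B6: | IN=(all ⊤) | OUT=(all ⊤)
  B7: | IN=(all ⊤) | OUT=(all ⊤)

Merge at B3: IN[B3] = OUT[B2] ⊔ OUT[B4] = {a: ⊤, b: ⊤, c: ⊤, d: ⊤, e: ⊤, f: ⊤}
Applying B3's transfer function to that IN value gives OUT[B3] (row B3 above).

Answer: {a: ⊤, b: -, c: ⊤, d: ⊤, e: ⊤, f: ⊤}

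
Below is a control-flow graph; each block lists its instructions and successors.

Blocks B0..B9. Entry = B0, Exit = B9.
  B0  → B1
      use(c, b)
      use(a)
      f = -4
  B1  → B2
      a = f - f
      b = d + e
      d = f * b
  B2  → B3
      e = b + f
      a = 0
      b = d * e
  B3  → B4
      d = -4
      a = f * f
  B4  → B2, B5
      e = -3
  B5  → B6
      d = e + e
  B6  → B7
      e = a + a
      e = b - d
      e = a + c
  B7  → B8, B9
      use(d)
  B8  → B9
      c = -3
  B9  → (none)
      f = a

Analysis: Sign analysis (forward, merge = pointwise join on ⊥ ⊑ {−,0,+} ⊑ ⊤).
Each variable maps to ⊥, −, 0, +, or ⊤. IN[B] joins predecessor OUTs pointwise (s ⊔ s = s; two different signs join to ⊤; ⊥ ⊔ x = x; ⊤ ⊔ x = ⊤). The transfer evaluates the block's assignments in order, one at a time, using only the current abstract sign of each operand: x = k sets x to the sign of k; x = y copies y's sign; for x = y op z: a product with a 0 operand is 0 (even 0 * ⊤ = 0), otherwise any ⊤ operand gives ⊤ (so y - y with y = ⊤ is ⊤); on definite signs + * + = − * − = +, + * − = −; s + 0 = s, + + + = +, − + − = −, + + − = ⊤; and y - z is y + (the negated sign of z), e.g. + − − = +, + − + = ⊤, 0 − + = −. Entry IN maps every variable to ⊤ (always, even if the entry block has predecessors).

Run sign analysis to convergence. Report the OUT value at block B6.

Fixpoint table:
  B0:  IN=(all ⊤)  OUT={f:-; rest ⊤}
  B1:  IN={f:-; rest ⊤}  OUT={f:-; rest ⊤}
  B2:  IN={f:-; rest ⊤}  OUT={a:0, f:-; rest ⊤}
  B3:  IN={a:0, f:-; rest ⊤}  OUT={a:+, d:-, f:-; rest ⊤}
  B4:  IN={a:+, d:-, f:-; rest ⊤}  OUT={a:+, d:-, e:-, f:-; rest ⊤}
  B5:  IN={a:+, d:-, e:-, f:-; rest ⊤}  OUT={a:+, d:-, e:-, f:-; rest ⊤}
  B6:  IN={a:+, d:-, e:-, f:-; rest ⊤}  OUT={a:+, d:-, f:-; rest ⊤}
  B7:  IN={a:+, d:-, f:-; rest ⊤}  OUT={a:+, d:-, f:-; rest ⊤}
  B8:  IN={a:+, d:-, f:-; rest ⊤}  OUT={a:+, c:-, d:-, f:-; rest ⊤}
  B9:  IN={a:+, d:-, f:-; rest ⊤}  OUT={a:+, d:-, f:+; rest ⊤}

Merge at B6: IN[B6] = OUT[B5] = {a: +, b: ⊤, c: ⊤, d: -, e: -, f: -}
Applying B6's transfer function to that IN value gives OUT[B6] (row B6 above).

Answer: {a: +, b: ⊤, c: ⊤, d: -, e: ⊤, f: -}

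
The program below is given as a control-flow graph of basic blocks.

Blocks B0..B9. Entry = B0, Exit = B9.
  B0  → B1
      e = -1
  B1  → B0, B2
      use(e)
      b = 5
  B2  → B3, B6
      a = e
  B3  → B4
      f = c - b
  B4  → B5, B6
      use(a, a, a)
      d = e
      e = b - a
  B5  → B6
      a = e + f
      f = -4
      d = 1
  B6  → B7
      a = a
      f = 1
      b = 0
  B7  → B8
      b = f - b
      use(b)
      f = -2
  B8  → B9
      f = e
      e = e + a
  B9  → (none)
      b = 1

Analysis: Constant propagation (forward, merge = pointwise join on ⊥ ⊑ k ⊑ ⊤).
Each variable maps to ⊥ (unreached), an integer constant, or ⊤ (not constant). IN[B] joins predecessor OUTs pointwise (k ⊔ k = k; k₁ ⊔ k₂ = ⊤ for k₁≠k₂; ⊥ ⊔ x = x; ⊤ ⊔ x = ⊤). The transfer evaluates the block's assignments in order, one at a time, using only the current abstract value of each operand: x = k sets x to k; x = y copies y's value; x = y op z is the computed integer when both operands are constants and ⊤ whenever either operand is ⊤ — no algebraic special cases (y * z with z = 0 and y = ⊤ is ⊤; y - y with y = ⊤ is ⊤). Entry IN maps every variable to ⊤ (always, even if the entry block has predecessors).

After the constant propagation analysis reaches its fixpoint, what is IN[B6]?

Answer: {a: ⊤, b: 5, c: ⊤, d: ⊤, e: ⊤, f: ⊤}

Working:
Fixpoint table:
  B0:   IN=(all ⊤)   OUT={e:-1; rest ⊤}
  B1:   IN={e:-1; rest ⊤}   OUT={b:5, e:-1; rest ⊤}
  B2:   IN={b:5, e:-1; rest ⊤}   OUT={a:-1, b:5, e:-1; rest ⊤}
  B3:   IN={a:-1, b:5, e:-1; rest ⊤}   OUT={a:-1, b:5, e:-1; rest ⊤}
  B4:   IN={a:-1, b:5, e:-1; rest ⊤}   OUT={a:-1, b:5, d:-1, e:6; rest ⊤}
  B5:   IN={a:-1, b:5, d:-1, e:6; rest ⊤}   OUT={b:5, d:1, e:6, f:-4; rest ⊤}
  B6:   IN={b:5; rest ⊤}   OUT={b:0, f:1; rest ⊤}
  B7:   IN={b:0, f:1; rest ⊤}   OUT={b:1, f:-2; rest ⊤}
  B8:   IN={b:1, f:-2; rest ⊤}   OUT={b:1; rest ⊤}
  B9:   IN={b:1; rest ⊤}   OUT={b:1; rest ⊤}

Merge at B6: IN[B6] = OUT[B2] ⊔ OUT[B4] ⊔ OUT[B5] = {a: ⊤, b: 5, c: ⊤, d: ⊤, e: ⊤, f: ⊤}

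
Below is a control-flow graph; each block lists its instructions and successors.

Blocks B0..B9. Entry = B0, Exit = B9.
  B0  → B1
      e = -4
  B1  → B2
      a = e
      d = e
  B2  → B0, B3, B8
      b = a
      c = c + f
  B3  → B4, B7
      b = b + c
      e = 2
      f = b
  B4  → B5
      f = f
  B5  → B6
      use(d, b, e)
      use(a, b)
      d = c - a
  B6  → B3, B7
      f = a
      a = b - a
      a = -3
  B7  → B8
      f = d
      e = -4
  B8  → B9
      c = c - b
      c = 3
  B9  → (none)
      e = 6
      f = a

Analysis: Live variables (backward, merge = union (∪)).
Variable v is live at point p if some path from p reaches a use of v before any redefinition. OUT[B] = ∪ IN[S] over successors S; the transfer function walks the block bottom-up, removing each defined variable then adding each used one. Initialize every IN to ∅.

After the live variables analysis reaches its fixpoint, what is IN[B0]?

Answer: {c, f}

Working:
Fixpoint table:
  B0:   IN={c, f}   OUT={c, e, f}
  B1:   IN={c, e, f}   OUT={a, c, d, f}
  B2:   IN={a, c, d, f}   OUT={a, b, c, d, f}
  B3:   IN={a, b, c, d}   OUT={a, b, c, d, e, f}
  B4:   IN={a, b, c, d, e, f}   OUT={a, b, c, d, e}
  B5:   IN={a, b, c, d, e}   OUT={a, b, c, d}
  B6:   IN={a, b, c, d}   OUT={a, b, c, d}
  B7:   IN={a, b, c, d}   OUT={a, b, c}
  B8:   IN={a, b, c}   OUT={a}
  B9:   IN={a}   OUT={}

Merge at B0: OUT[B0] = IN[B1] = {c, e, f}
Applying B0's transfer function to that OUT value gives IN[B0] (row B0 above).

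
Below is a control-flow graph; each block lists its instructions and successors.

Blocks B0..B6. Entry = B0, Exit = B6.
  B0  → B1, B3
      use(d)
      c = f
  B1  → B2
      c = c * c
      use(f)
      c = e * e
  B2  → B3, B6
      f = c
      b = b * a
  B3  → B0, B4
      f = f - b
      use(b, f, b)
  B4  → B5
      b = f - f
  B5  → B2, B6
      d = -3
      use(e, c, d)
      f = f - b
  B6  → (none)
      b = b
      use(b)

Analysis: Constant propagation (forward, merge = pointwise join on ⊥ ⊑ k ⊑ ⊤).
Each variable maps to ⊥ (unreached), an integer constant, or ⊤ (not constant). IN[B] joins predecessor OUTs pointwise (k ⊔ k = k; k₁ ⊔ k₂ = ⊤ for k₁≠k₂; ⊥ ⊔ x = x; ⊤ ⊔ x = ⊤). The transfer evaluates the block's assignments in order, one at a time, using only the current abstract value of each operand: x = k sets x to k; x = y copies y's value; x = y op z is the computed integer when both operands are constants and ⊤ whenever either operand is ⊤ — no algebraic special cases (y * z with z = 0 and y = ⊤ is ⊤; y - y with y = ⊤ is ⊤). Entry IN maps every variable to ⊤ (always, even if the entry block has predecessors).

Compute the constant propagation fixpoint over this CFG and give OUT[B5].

Answer: {a: ⊤, b: ⊤, c: ⊤, d: -3, e: ⊤, f: ⊤}

Derivation:
Converged values:
  B0: | IN=(all ⊤) | OUT=(all ⊤)
  B1: | IN=(all ⊤) | OUT=(all ⊤)
  B2: | IN=(all ⊤) | OUT=(all ⊤)
  B3: | IN=(all ⊤) | OUT=(all ⊤)
  B4: | IN=(all ⊤) | OUT=(all ⊤)
  B5: | IN=(all ⊤) | OUT={d:-3; rest ⊤}
  B6: | IN=(all ⊤) | OUT=(all ⊤)

Merge at B5: IN[B5] = OUT[B4] = {a: ⊤, b: ⊤, c: ⊤, d: ⊤, e: ⊤, f: ⊤}
Applying B5's transfer function to that IN value gives OUT[B5] (row B5 above).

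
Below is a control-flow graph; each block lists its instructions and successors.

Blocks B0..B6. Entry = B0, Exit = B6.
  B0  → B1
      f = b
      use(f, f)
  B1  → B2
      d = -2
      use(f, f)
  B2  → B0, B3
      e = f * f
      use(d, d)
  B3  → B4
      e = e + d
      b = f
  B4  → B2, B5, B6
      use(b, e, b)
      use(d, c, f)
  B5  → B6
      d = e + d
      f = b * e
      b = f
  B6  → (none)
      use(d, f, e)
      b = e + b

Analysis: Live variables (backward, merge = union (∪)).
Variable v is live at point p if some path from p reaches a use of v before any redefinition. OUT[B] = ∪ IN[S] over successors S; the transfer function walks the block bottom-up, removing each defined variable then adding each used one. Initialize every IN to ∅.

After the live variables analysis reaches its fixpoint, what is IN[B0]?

Answer: {b, c}

Derivation:
Per-block solution:
  B0:  IN={b, c}  OUT={b, c, f}
  B1:  IN={b, c, f}  OUT={b, c, d, f}
  B2:  IN={b, c, d, f}  OUT={b, c, d, e, f}
  B3:  IN={c, d, e, f}  OUT={b, c, d, e, f}
  B4:  IN={b, c, d, e, f}  OUT={b, c, d, e, f}
  B5:  IN={b, d, e}  OUT={b, d, e, f}
  B6:  IN={b, d, e, f}  OUT={}

Merge at B0: OUT[B0] = IN[B1] = {b, c, f}
Applying B0's transfer function to that OUT value gives IN[B0] (row B0 above).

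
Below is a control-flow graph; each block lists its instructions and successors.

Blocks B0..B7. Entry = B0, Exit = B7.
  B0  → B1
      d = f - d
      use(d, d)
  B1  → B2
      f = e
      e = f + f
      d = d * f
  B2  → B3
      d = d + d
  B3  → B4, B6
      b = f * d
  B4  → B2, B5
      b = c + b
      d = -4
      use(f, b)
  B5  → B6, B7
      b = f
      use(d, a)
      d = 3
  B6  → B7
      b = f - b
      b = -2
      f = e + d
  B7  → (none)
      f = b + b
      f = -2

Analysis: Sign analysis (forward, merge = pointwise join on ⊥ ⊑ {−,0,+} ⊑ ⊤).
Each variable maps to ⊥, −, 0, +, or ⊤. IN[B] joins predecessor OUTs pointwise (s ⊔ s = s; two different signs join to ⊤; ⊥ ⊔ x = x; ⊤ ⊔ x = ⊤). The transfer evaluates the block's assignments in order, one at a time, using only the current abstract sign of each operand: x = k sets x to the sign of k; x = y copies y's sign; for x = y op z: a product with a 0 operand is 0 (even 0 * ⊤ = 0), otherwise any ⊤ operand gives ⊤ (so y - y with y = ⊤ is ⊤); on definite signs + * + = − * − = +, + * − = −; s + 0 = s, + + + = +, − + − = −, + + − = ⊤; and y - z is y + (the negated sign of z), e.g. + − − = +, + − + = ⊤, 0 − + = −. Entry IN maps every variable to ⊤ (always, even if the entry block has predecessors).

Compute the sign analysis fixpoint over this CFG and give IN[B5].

Converged values:
  B0:  IN=(all ⊤)  OUT=(all ⊤)
  B1:  IN=(all ⊤)  OUT=(all ⊤)
  B2:  IN=(all ⊤)  OUT=(all ⊤)
  B3:  IN=(all ⊤)  OUT=(all ⊤)
  B4:  IN=(all ⊤)  OUT={d:-; rest ⊤}
  B5:  IN={d:-; rest ⊤}  OUT={d:+; rest ⊤}
  B6:  IN=(all ⊤)  OUT={b:-; rest ⊤}
  B7:  IN=(all ⊤)  OUT={f:-; rest ⊤}

Merge at B5: IN[B5] = OUT[B4] = {a: ⊤, b: ⊤, c: ⊤, d: -, e: ⊤, f: ⊤}

Answer: {a: ⊤, b: ⊤, c: ⊤, d: -, e: ⊤, f: ⊤}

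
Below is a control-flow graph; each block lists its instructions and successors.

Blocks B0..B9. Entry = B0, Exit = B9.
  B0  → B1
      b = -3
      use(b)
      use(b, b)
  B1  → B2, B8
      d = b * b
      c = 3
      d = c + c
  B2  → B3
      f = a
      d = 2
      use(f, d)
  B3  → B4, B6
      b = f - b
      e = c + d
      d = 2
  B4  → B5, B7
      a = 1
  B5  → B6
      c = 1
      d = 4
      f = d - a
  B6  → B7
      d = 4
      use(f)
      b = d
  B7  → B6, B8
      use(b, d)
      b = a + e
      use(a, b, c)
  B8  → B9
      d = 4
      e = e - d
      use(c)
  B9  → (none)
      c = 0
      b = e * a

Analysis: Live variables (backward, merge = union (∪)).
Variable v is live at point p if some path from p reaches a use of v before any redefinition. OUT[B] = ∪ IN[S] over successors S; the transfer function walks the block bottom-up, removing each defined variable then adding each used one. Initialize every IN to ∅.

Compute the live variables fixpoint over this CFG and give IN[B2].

Answer: {a, b, c}

Trace:
Converged values:
  B0:  IN={a, e}  OUT={a, b, e}
  B1:  IN={a, b, e}  OUT={a, b, c, e}
  B2:  IN={a, b, c}  OUT={a, b, c, d, f}
  B3:  IN={a, b, c, d, f}  OUT={a, b, c, d, e, f}
  B4:  IN={b, c, d, e, f}  OUT={a, b, c, d, e, f}
  B5:  IN={a, e}  OUT={a, c, e, f}
  B6:  IN={a, c, e, f}  OUT={a, b, c, d, e, f}
  B7:  IN={a, b, c, d, e, f}  OUT={a, c, e, f}
  B8:  IN={a, c, e}  OUT={a, e}
  B9:  IN={a, e}  OUT={}

Merge at B2: OUT[B2] = IN[B3] = {a, b, c, d, f}
Applying B2's transfer function to that OUT value gives IN[B2] (row B2 above).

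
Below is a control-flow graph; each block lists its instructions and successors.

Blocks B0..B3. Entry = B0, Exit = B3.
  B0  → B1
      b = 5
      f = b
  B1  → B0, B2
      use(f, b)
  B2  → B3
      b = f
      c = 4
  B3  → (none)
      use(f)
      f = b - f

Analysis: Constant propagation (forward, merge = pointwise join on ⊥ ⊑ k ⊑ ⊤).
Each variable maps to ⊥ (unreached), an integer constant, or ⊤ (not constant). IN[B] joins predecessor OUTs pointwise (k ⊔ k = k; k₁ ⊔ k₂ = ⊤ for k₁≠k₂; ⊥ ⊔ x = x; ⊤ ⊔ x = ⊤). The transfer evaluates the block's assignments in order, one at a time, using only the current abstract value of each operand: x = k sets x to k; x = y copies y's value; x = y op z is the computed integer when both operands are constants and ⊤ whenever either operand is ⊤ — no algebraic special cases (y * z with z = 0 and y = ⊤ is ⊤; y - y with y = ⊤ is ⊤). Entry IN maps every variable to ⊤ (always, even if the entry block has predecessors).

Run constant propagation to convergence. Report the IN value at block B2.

Per-block solution:
  B0: | IN=(all ⊤) | OUT={b:5, f:5; rest ⊤}
  B1: | IN={b:5, f:5; rest ⊤} | OUT={b:5, f:5; rest ⊤}
  B2: | IN={b:5, f:5; rest ⊤} | OUT={b:5, c:4, f:5; rest ⊤}
  B3: | IN={b:5, c:4, f:5; rest ⊤} | OUT={b:5, c:4, f:0; rest ⊤}

Merge at B2: IN[B2] = OUT[B1] = {a: ⊤, b: 5, c: ⊤, d: ⊤, e: ⊤, f: 5}

Answer: {a: ⊤, b: 5, c: ⊤, d: ⊤, e: ⊤, f: 5}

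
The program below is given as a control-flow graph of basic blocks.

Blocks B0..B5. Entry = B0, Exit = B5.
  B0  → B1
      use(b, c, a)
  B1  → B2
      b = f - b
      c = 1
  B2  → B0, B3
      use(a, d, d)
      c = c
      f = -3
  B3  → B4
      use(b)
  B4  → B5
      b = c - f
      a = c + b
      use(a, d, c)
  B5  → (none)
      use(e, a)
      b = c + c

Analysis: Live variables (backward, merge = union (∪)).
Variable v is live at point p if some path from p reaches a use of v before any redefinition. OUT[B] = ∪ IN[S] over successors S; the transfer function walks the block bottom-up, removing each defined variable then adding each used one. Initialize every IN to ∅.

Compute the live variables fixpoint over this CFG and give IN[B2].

Per-block solution:
  B0:   IN={a, b, c, d, e, f}   OUT={a, b, d, e, f}
  B1:   IN={a, b, d, e, f}   OUT={a, b, c, d, e}
  B2:   IN={a, b, c, d, e}   OUT={a, b, c, d, e, f}
  B3:   IN={b, c, d, e, f}   OUT={c, d, e, f}
  B4:   IN={c, d, e, f}   OUT={a, c, e}
  B5:   IN={a, c, e}   OUT={}

Merge at B2: OUT[B2] = IN[B0] ⊔ IN[B3] = {a, b, c, d, e, f}
Applying B2's transfer function to that OUT value gives IN[B2] (row B2 above).

Answer: {a, b, c, d, e}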